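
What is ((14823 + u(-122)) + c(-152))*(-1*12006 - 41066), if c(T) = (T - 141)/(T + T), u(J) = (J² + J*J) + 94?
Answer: -45059895961/19 ≈ -2.3716e+9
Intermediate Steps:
u(J) = 94 + 2*J² (u(J) = (J² + J²) + 94 = 2*J² + 94 = 94 + 2*J²)
c(T) = (-141 + T)/(2*T) (c(T) = (-141 + T)/((2*T)) = (-141 + T)*(1/(2*T)) = (-141 + T)/(2*T))
((14823 + u(-122)) + c(-152))*(-1*12006 - 41066) = ((14823 + (94 + 2*(-122)²)) + (½)*(-141 - 152)/(-152))*(-1*12006 - 41066) = ((14823 + (94 + 2*14884)) + (½)*(-1/152)*(-293))*(-12006 - 41066) = ((14823 + (94 + 29768)) + 293/304)*(-53072) = ((14823 + 29862) + 293/304)*(-53072) = (44685 + 293/304)*(-53072) = (13584533/304)*(-53072) = -45059895961/19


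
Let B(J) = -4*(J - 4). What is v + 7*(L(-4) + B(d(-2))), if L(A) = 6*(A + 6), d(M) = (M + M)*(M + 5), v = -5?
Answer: 527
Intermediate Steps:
d(M) = 2*M*(5 + M) (d(M) = (2*M)*(5 + M) = 2*M*(5 + M))
L(A) = 36 + 6*A (L(A) = 6*(6 + A) = 36 + 6*A)
B(J) = 16 - 4*J (B(J) = -4*(-4 + J) = 16 - 4*J)
v + 7*(L(-4) + B(d(-2))) = -5 + 7*((36 + 6*(-4)) + (16 - 8*(-2)*(5 - 2))) = -5 + 7*((36 - 24) + (16 - 8*(-2)*3)) = -5 + 7*(12 + (16 - 4*(-12))) = -5 + 7*(12 + (16 + 48)) = -5 + 7*(12 + 64) = -5 + 7*76 = -5 + 532 = 527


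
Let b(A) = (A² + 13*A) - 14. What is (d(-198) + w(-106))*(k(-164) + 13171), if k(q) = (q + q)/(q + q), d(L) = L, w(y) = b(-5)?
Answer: -3319344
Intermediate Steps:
b(A) = -14 + A² + 13*A
w(y) = -54 (w(y) = -14 + (-5)² + 13*(-5) = -14 + 25 - 65 = -54)
k(q) = 1 (k(q) = (2*q)/((2*q)) = (2*q)*(1/(2*q)) = 1)
(d(-198) + w(-106))*(k(-164) + 13171) = (-198 - 54)*(1 + 13171) = -252*13172 = -3319344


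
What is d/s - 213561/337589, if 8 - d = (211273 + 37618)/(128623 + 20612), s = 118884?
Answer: -3788606296476619/5989387144432860 ≈ -0.63255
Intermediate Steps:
d = 944989/149235 (d = 8 - (211273 + 37618)/(128623 + 20612) = 8 - 248891/149235 = 944989/149235 ≈ 6.3322)
d/s - 213561/337589 = (944989/149235)/118884 - 213561/337589 = (944989/149235)*(1/118884) - 213561*1/337589 = 944989/17741653740 - 213561/337589 = -3788606296476619/5989387144432860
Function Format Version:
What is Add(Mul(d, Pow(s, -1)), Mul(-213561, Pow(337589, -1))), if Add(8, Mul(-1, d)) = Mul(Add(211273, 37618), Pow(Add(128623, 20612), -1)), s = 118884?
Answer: Rational(-3788606296476619, 5989387144432860) ≈ -0.63255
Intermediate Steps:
d = Rational(944989, 149235) (d = Add(8, Mul(-1, Mul(Add(211273, 37618), Pow(Add(128623, 20612), -1)))) = Add(8, Mul(-1, Mul(248891, Pow(149235, -1)))) = Add(8, Mul(-1, Mul(248891, Rational(1, 149235)))) = Add(8, Mul(-1, Rational(248891, 149235))) = Add(8, Rational(-248891, 149235)) = Rational(944989, 149235) ≈ 6.3322)
Add(Mul(d, Pow(s, -1)), Mul(-213561, Pow(337589, -1))) = Add(Mul(Rational(944989, 149235), Pow(118884, -1)), Mul(-213561, Pow(337589, -1))) = Add(Mul(Rational(944989, 149235), Rational(1, 118884)), Mul(-213561, Rational(1, 337589))) = Add(Rational(944989, 17741653740), Rational(-213561, 337589)) = Rational(-3788606296476619, 5989387144432860)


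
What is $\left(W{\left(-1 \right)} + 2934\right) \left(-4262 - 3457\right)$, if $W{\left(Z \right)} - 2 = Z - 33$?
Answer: $-22400538$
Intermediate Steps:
$W{\left(Z \right)} = -31 + Z$ ($W{\left(Z \right)} = 2 + \left(Z - 33\right) = 2 + \left(-33 + Z\right) = -31 + Z$)
$\left(W{\left(-1 \right)} + 2934\right) \left(-4262 - 3457\right) = \left(\left(-31 - 1\right) + 2934\right) \left(-4262 - 3457\right) = \left(-32 + 2934\right) \left(-7719\right) = 2902 \left(-7719\right) = -22400538$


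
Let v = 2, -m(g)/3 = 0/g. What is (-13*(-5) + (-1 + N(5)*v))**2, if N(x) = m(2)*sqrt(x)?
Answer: 4096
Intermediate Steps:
m(g) = 0 (m(g) = -0/g = -3*0 = 0)
N(x) = 0 (N(x) = 0*sqrt(x) = 0)
(-13*(-5) + (-1 + N(5)*v))**2 = (-13*(-5) + (-1 + 0*2))**2 = (65 + (-1 + 0))**2 = (65 - 1)**2 = 64**2 = 4096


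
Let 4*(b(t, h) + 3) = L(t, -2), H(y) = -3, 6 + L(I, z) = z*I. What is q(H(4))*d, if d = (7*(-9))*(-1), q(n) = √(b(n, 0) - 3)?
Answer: 63*I*√6 ≈ 154.32*I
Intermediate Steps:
L(I, z) = -6 + I*z (L(I, z) = -6 + z*I = -6 + I*z)
b(t, h) = -9/2 - t/2 (b(t, h) = -3 + (-6 + t*(-2))/4 = -3 + (-6 - 2*t)/4 = -3 + (-3/2 - t/2) = -9/2 - t/2)
q(n) = √(-15/2 - n/2) (q(n) = √((-9/2 - n/2) - 3) = √(-15/2 - n/2))
d = 63 (d = -63*(-1) = 63)
q(H(4))*d = (√(-30 - 2*(-3))/2)*63 = (√(-30 + 6)/2)*63 = (√(-24)/2)*63 = ((2*I*√6)/2)*63 = (I*√6)*63 = 63*I*√6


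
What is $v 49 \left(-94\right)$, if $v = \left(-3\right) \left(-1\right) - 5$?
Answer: $9212$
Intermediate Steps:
$v = -2$ ($v = 3 - 5 = -2$)
$v 49 \left(-94\right) = \left(-2\right) 49 \left(-94\right) = \left(-98\right) \left(-94\right) = 9212$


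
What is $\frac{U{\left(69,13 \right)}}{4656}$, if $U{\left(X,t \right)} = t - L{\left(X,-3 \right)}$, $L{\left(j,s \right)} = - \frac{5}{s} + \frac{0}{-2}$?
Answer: $\frac{17}{6984} \approx 0.0024341$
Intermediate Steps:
$L{\left(j,s \right)} = - \frac{5}{s}$ ($L{\left(j,s \right)} = - \frac{5}{s} + 0 \left(- \frac{1}{2}\right) = - \frac{5}{s} + 0 = - \frac{5}{s}$)
$U{\left(X,t \right)} = - \frac{5}{3} + t$ ($U{\left(X,t \right)} = t - - \frac{5}{-3} = t - \left(-5\right) \left(- \frac{1}{3}\right) = t - \frac{5}{3} = - \frac{5}{3} + t$)
$\frac{U{\left(69,13 \right)}}{4656} = \frac{- \frac{5}{3} + 13}{4656} = \frac{34}{3} \cdot \frac{1}{4656} = \frac{17}{6984}$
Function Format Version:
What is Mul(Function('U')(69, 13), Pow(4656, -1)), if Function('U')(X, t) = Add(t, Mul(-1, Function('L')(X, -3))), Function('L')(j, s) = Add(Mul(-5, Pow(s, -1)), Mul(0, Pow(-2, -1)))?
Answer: Rational(17, 6984) ≈ 0.0024341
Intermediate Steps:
Function('L')(j, s) = Mul(-5, Pow(s, -1)) (Function('L')(j, s) = Add(Mul(-5, Pow(s, -1)), Mul(0, Rational(-1, 2))) = Add(Mul(-5, Pow(s, -1)), 0) = Mul(-5, Pow(s, -1)))
Function('U')(X, t) = Add(Rational(-5, 3), t) (Function('U')(X, t) = Add(t, Mul(-1, Mul(-5, Pow(-3, -1)))) = Add(t, Mul(-1, Mul(-5, Rational(-1, 3)))) = Add(t, Mul(-1, Rational(5, 3))) = Add(t, Rational(-5, 3)) = Add(Rational(-5, 3), t))
Mul(Function('U')(69, 13), Pow(4656, -1)) = Mul(Add(Rational(-5, 3), 13), Pow(4656, -1)) = Mul(Rational(34, 3), Rational(1, 4656)) = Rational(17, 6984)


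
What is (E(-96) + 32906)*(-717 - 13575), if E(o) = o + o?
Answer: -467548488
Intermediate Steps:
E(o) = 2*o
(E(-96) + 32906)*(-717 - 13575) = (2*(-96) + 32906)*(-717 - 13575) = (-192 + 32906)*(-14292) = 32714*(-14292) = -467548488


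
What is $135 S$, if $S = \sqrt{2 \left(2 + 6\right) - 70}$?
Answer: $405 i \sqrt{6} \approx 992.04 i$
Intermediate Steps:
$S = 3 i \sqrt{6}$ ($S = \sqrt{2 \cdot 8 - 70} = \sqrt{16 - 70} = \sqrt{-54} = 3 i \sqrt{6} \approx 7.3485 i$)
$135 S = 135 \cdot 3 i \sqrt{6} = 405 i \sqrt{6}$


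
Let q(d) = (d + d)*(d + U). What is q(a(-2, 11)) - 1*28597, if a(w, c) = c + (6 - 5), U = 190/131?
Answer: -3703919/131 ≈ -28274.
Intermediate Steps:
U = 190/131 (U = 190*(1/131) = 190/131 ≈ 1.4504)
a(w, c) = 1 + c (a(w, c) = c + 1 = 1 + c)
q(d) = 2*d*(190/131 + d) (q(d) = (d + d)*(d + 190/131) = (2*d)*(190/131 + d) = 2*d*(190/131 + d))
q(a(-2, 11)) - 1*28597 = 2*(1 + 11)*(190 + 131*(1 + 11))/131 - 1*28597 = (2/131)*12*(190 + 131*12) - 28597 = (2/131)*12*(190 + 1572) - 28597 = (2/131)*12*1762 - 28597 = 42288/131 - 28597 = -3703919/131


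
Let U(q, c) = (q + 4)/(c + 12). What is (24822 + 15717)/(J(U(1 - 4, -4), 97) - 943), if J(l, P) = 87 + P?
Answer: -13513/253 ≈ -53.411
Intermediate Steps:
U(q, c) = (4 + q)/(12 + c)
(24822 + 15717)/(J(U(1 - 4, -4), 97) - 943) = (24822 + 15717)/((87 + 97) - 943) = 40539/(184 - 943) = 40539/(-759) = 40539*(-1/759) = -13513/253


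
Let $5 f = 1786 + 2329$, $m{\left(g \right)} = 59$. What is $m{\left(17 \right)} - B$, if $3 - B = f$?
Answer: $879$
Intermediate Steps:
$f = 823$ ($f = \frac{1786 + 2329}{5} = \frac{1}{5} \cdot 4115 = 823$)
$B = -820$ ($B = 3 - 823 = -820$)
$m{\left(17 \right)} - B = 59 - -820 = 59 + 820 = 879$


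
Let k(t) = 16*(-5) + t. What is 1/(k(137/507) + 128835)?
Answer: 507/65278922 ≈ 7.7667e-6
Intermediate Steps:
k(t) = -80 + t
1/(k(137/507) + 128835) = 1/((-80 + 137/507) + 128835) = 1/(-40423/507 + 128835) = 1/(65278922/507) = 507/65278922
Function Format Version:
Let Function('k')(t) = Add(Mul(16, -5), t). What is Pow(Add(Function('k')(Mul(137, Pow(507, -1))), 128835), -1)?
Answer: Rational(507, 65278922) ≈ 7.7667e-6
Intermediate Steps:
Function('k')(t) = Add(-80, t)
Pow(Add(Function('k')(Mul(137, Pow(507, -1))), 128835), -1) = Pow(Add(Add(-80, Mul(137, Pow(507, -1))), 128835), -1) = Pow(Add(Add(-80, Mul(137, Rational(1, 507))), 128835), -1) = Pow(Add(Add(-80, Rational(137, 507)), 128835), -1) = Pow(Add(Rational(-40423, 507), 128835), -1) = Pow(Rational(65278922, 507), -1) = Rational(507, 65278922)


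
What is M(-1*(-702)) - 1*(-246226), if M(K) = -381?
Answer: 245845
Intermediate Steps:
M(-1*(-702)) - 1*(-246226) = -381 - 1*(-246226) = -381 + 246226 = 245845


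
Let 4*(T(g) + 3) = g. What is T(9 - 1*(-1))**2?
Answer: 1/4 ≈ 0.25000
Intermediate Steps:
T(g) = -3 + g/4
T(9 - 1*(-1))**2 = (-3 + (9 - 1*(-1))/4)**2 = (-3 + (9 + 1)/4)**2 = (-3 + (1/4)*10)**2 = (-3 + 5/2)**2 = (-1/2)**2 = 1/4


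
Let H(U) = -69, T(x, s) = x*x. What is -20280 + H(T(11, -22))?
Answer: -20349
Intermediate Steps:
T(x, s) = x²
-20280 + H(T(11, -22)) = -20280 - 69 = -20349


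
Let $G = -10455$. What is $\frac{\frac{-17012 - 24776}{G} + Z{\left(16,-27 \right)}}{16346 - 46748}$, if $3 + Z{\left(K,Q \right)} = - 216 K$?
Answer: $\frac{36122057}{317852910} \approx 0.11364$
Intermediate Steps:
$Z{\left(K,Q \right)} = -3 - 216 K$
$\frac{\frac{-17012 - 24776}{G} + Z{\left(16,-27 \right)}}{16346 - 46748} = \frac{\frac{-17012 - 24776}{-10455} - 3459}{16346 - 46748} = \frac{\left(-17012 - 24776\right) \left(- \frac{1}{10455}\right) - 3459}{-30402} = \left(\left(-41788\right) \left(- \frac{1}{10455}\right) - 3459\right) \left(- \frac{1}{30402}\right) = \left(\frac{41788}{10455} - 3459\right) \left(- \frac{1}{30402}\right) = \left(- \frac{36122057}{10455}\right) \left(- \frac{1}{30402}\right) = \frac{36122057}{317852910}$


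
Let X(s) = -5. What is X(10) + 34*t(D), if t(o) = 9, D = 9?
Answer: 301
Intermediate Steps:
X(10) + 34*t(D) = -5 + 34*9 = -5 + 306 = 301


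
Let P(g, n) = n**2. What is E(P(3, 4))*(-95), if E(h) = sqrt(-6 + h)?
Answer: -95*sqrt(10) ≈ -300.42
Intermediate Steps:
E(P(3, 4))*(-95) = sqrt(-6 + 4**2)*(-95) = sqrt(-6 + 16)*(-95) = sqrt(10)*(-95) = -95*sqrt(10)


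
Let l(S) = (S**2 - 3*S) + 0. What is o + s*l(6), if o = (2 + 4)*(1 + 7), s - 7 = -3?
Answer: 120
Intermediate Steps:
s = 4 (s = 7 - 3 = 4)
l(S) = S**2 - 3*S
o = 48 (o = 6*8 = 48)
o + s*l(6) = 48 + 4*(6*(-3 + 6)) = 48 + 4*(6*3) = 48 + 4*18 = 48 + 72 = 120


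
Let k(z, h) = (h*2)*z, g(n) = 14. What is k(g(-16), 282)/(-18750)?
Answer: -1316/3125 ≈ -0.42112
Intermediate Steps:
k(z, h) = 2*h*z (k(z, h) = (2*h)*z = 2*h*z)
k(g(-16), 282)/(-18750) = (2*282*14)/(-18750) = 7896*(-1/18750) = -1316/3125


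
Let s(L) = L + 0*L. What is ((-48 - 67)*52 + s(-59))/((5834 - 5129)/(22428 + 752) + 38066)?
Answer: -27996804/176474117 ≈ -0.15865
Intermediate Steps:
s(L) = L (s(L) = L + 0 = L)
((-48 - 67)*52 + s(-59))/((5834 - 5129)/(22428 + 752) + 38066) = ((-48 - 67)*52 - 59)/((5834 - 5129)/(22428 + 752) + 38066) = (-115*52 - 59)/(705/23180 + 38066) = (-5980 - 59)/(705*(1/23180) + 38066) = -6039/(141/4636 + 38066) = -6039/176474117/4636 = -6039*4636/176474117 = -27996804/176474117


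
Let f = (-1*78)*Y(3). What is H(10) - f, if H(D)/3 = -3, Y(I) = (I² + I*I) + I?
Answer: 1629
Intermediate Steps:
Y(I) = I + 2*I² (Y(I) = (I² + I²) + I = 2*I² + I = I + 2*I²)
H(D) = -9 (H(D) = 3*(-3) = -9)
f = -1638 (f = (-1*78)*(3*(1 + 2*3)) = -234*(1 + 6) = -234*7 = -78*21 = -1638)
H(10) - f = -9 - 1*(-1638) = -9 + 1638 = 1629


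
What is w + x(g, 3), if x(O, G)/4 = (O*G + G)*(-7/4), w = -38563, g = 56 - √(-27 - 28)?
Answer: -39760 + 21*I*√55 ≈ -39760.0 + 155.74*I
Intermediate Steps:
g = 56 - I*√55 (g = 56 - √(-55) = 56 - I*√55 ≈ 56.0 - 7.4162*I)
x(O, G) = -7*G - 7*G*O (x(O, G) = 4*((O*G + G)*(-7/4)) = 4*((G*O + G)*(-7*¼)) = 4*((G + G*O)*(-7/4)) = 4*(-7*G/4 - 7*G*O/4) = -7*G - 7*G*O)
w + x(g, 3) = -38563 - 7*3*(1 + (56 - I*√55)) = -38563 - 7*3*(57 - I*√55) = -38563 + (-1197 + 21*I*√55) = -39760 + 21*I*√55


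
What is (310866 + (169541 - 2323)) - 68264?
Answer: 409820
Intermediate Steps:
(310866 + (169541 - 2323)) - 68264 = (310866 + 167218) - 68264 = 478084 - 68264 = 409820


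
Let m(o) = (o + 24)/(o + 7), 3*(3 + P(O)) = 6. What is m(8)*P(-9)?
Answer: -32/15 ≈ -2.1333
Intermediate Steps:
P(O) = -1 (P(O) = -3 + (1/3)*6 = -3 + 2 = -1)
m(o) = (24 + o)/(7 + o)
m(8)*P(-9) = ((24 + 8)/(7 + 8))*(-1) = (32/15)*(-1) = -32/15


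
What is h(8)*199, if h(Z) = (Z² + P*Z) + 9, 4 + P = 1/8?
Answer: 8358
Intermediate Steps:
P = -31/8 (P = -4 + 1/8 = -4 + ⅛ = -31/8 ≈ -3.8750)
h(Z) = 9 + Z² - 31*Z/8 (h(Z) = (Z² - 31*Z/8) + 9 = 9 + Z² - 31*Z/8)
h(8)*199 = (9 + 8² - 31/8*8)*199 = (9 + 64 - 31)*199 = 42*199 = 8358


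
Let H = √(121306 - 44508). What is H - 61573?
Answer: -61573 + √76798 ≈ -61296.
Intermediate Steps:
H = √76798 ≈ 277.12
H - 61573 = √76798 - 61573 = -61573 + √76798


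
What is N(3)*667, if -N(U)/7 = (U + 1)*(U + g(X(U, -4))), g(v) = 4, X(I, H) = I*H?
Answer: -130732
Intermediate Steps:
X(I, H) = H*I
N(U) = -7*(1 + U)*(4 + U) (N(U) = -7*(U + 1)*(U + 4) = -7*(1 + U)*(4 + U))
N(3)*667 = (-28 - 35*3 - 7*3²)*667 = (-28 - 105 - 7*9)*667 = (-28 - 105 - 63)*667 = -196*667 = -130732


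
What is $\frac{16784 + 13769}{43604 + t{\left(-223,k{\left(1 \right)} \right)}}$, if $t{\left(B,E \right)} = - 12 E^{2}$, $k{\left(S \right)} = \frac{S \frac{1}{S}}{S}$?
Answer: $\frac{30553}{43592} \approx 0.70089$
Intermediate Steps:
$k{\left(S \right)} = \frac{1}{S}$ ($k{\left(S \right)} = 1 \frac{1}{S} = \frac{1}{S}$)
$\frac{16784 + 13769}{43604 + t{\left(-223,k{\left(1 \right)} \right)}} = \frac{16784 + 13769}{43604 - 12 \left(1^{-1}\right)^{2}} = \frac{30553}{43604 - 12 \cdot 1^{2}} = \frac{30553}{43604 - 12} = \frac{30553}{43592}$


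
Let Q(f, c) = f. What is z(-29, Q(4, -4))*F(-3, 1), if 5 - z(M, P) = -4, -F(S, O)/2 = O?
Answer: -18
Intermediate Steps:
F(S, O) = -2*O
z(M, P) = 9 (z(M, P) = 5 - 1*(-4) = 5 + 4 = 9)
z(-29, Q(4, -4))*F(-3, 1) = 9*(-2*1) = 9*(-2) = -18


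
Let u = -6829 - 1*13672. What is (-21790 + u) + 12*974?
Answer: -30603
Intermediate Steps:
u = -20501 (u = -6829 - 13672 = -20501)
(-21790 + u) + 12*974 = (-21790 - 20501) + 12*974 = -42291 + 11688 = -30603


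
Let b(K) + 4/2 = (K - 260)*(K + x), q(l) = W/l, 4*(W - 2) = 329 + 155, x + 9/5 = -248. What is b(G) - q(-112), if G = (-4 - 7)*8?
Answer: 65829959/560 ≈ 1.1755e+5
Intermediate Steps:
x = -1249/5 (x = -9/5 - 248 = -1249/5 ≈ -249.80)
W = 123 (W = 2 + (329 + 155)/4 = 2 + (1/4)*484 = 2 + 121 = 123)
G = -88 (G = -11*8 = -88)
q(l) = 123/l
b(K) = -2 + (-260 + K)*(-1249/5 + K) (b(K) = -2 + (K - 260)*(K - 1249/5) = -2 + (-260 + K)*(-1249/5 + K))
b(G) - q(-112) = (64946 + (-88)**2 - 2549/5*(-88)) - 123/(-112) = (64946 + 7744 + 224312/5) - 123*(-1)/112 = 587762/5 - 1*(-123/112) = 587762/5 + 123/112 = 65829959/560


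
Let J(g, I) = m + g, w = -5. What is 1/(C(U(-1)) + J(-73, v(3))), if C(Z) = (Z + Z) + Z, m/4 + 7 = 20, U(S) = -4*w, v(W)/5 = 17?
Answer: 1/39 ≈ 0.025641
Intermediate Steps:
v(W) = 85 (v(W) = 5*17 = 85)
U(S) = 20 (U(S) = -4*(-5) = 20)
m = 52 (m = -28 + 4*20 = -28 + 80 = 52)
J(g, I) = 52 + g
C(Z) = 3*Z (C(Z) = 2*Z + Z = 3*Z)
1/(C(U(-1)) + J(-73, v(3))) = 1/(3*20 + (52 - 73)) = 1/(60 - 21) = 1/39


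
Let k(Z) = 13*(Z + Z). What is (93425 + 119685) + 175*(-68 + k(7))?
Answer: 233060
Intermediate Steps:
k(Z) = 26*Z (k(Z) = 13*(2*Z) = 26*Z)
(93425 + 119685) + 175*(-68 + k(7)) = (93425 + 119685) + 175*(-68 + 26*7) = 213110 + 175*(-68 + 182) = 213110 + 175*114 = 213110 + 19950 = 233060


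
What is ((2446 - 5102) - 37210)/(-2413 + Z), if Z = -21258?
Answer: 39866/23671 ≈ 1.6842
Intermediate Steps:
((2446 - 5102) - 37210)/(-2413 + Z) = ((2446 - 5102) - 37210)/(-2413 - 21258) = (-2656 - 37210)/(-23671) = -39866*(-1/23671) = 39866/23671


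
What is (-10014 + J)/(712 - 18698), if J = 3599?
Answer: 6415/17986 ≈ 0.35667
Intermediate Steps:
(-10014 + J)/(712 - 18698) = (-10014 + 3599)/(712 - 18698) = -6415/(-17986) = -6415*(-1/17986) = 6415/17986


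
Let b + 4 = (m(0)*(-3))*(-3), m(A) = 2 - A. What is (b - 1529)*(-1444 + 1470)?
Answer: -39390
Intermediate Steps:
b = 14 (b = -4 + ((2 - 1*0)*(-3))*(-3) = -4 + ((2 + 0)*(-3))*(-3) = -4 + (2*(-3))*(-3) = -4 - 6*(-3) = -4 + 18 = 14)
(b - 1529)*(-1444 + 1470) = (14 - 1529)*(-1444 + 1470) = -1515*26 = -39390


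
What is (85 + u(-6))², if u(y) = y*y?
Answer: 14641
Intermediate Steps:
u(y) = y²
(85 + u(-6))² = (85 + (-6)²)² = (85 + 36)² = 121² = 14641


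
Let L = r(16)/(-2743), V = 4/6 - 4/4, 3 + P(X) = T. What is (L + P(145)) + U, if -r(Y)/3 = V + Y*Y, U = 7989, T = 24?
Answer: 1690169/211 ≈ 8010.3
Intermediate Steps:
P(X) = 21 (P(X) = -3 + 24 = 21)
V = -⅓ (V = 4*(⅙) - 4*¼ = ⅔ - 1 = -⅓ ≈ -0.33333)
r(Y) = 1 - 3*Y² (r(Y) = -3*(-⅓ + Y*Y) = -3*(-⅓ + Y²) = 1 - 3*Y²)
L = 59/211 (L = (1 - 3*16²)/(-2743) = (1 - 3*256)*(-1/2743) = (1 - 768)*(-1/2743) = -767*(-1/2743) = 59/211 ≈ 0.27962)
(L + P(145)) + U = (59/211 + 21) + 7989 = 4490/211 + 7989 = 1690169/211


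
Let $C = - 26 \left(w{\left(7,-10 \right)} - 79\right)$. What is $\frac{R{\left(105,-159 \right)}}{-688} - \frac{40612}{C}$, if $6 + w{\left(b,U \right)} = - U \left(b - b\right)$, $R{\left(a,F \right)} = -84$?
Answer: $- \frac{266879}{14620} \approx -18.254$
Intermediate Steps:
$w{\left(b,U \right)} = -6$ ($w{\left(b,U \right)} = -6 + - U \left(b - b\right) = -6 + - U 0 = -6 + 0 = -6$)
$C = 2210$ ($C = - 26 \left(-6 - 79\right) = \left(-26\right) \left(-85\right) = 2210$)
$\frac{R{\left(105,-159 \right)}}{-688} - \frac{40612}{C} = - \frac{84}{-688} - \frac{40612}{2210} = \left(-84\right) \left(- \frac{1}{688}\right) - \frac{1562}{85} = \frac{21}{172} - \frac{1562}{85} = - \frac{266879}{14620}$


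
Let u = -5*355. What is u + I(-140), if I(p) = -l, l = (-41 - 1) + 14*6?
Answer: -1817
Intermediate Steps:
l = 42 (l = -42 + 84 = 42)
I(p) = -42 (I(p) = -1*42 = -42)
u = -1775
u + I(-140) = -1775 - 42 = -1817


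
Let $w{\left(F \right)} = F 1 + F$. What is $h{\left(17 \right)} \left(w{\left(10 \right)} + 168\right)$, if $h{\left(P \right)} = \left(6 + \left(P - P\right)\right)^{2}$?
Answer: $6768$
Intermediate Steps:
$w{\left(F \right)} = 2 F$ ($w{\left(F \right)} = F + F = 2 F$)
$h{\left(P \right)} = 36$ ($h{\left(P \right)} = \left(6 + 0\right)^{2} = 6^{2} = 36$)
$h{\left(17 \right)} \left(w{\left(10 \right)} + 168\right) = 36 \left(2 \cdot 10 + 168\right) = 36 \left(20 + 168\right) = 36 \cdot 188 = 6768$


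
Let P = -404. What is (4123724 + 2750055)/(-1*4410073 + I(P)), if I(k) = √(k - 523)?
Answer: -30313867175867/19448743866256 - 20621337*I*√103/19448743866256 ≈ -1.5587 - 1.0761e-5*I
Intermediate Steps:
I(k) = √(-523 + k)
(4123724 + 2750055)/(-1*4410073 + I(P)) = (4123724 + 2750055)/(-1*4410073 + √(-523 - 404)) = 6873779/(-4410073 + √(-927)) = 6873779/(-4410073 + 3*I*√103)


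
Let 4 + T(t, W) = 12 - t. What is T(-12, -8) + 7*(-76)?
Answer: -512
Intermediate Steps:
T(t, W) = 8 - t (T(t, W) = -4 + (12 - t) = 8 - t)
T(-12, -8) + 7*(-76) = (8 - 1*(-12)) + 7*(-76) = (8 + 12) - 532 = 20 - 532 = -512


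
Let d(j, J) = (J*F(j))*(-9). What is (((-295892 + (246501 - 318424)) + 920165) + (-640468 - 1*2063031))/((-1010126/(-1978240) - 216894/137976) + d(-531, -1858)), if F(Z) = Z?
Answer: 12232403124061120/50492175623073693 ≈ 0.24226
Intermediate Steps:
d(j, J) = -9*J*j (d(j, J) = (J*j)*(-9) = -9*J*j)
(((-295892 + (246501 - 318424)) + 920165) + (-640468 - 1*2063031))/((-1010126/(-1978240) - 216894/137976) + d(-531, -1858)) = (((-295892 + (246501 - 318424)) + 920165) + (-640468 - 1*2063031))/((-1010126/(-1978240) - 216894/137976) - 9*(-1858)*(-531)) = (((-295892 - 71923) + 920165) + (-640468 - 2063031))/((-1010126*(-1/1978240) - 216894*1/137976) - 8879382) = ((-367815 + 920165) - 2703499)/((505063/989120 - 36149/22996) - 8879382) = (552350 - 2703499)/(-6035317533/5686450880 - 8879382) = -2151149/(-50492175623073693/5686450880) = -2151149*(-5686450880/50492175623073693) = 12232403124061120/50492175623073693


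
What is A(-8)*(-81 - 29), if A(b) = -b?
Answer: -880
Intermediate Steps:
A(-8)*(-81 - 29) = (-1*(-8))*(-81 - 29) = 8*(-110) = -880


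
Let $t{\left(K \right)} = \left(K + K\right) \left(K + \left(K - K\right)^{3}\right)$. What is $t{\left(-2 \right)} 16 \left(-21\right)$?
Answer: $-2688$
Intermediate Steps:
$t{\left(K \right)} = 2 K^{2}$ ($t{\left(K \right)} = 2 K \left(K + 0^{3}\right) = 2 K \left(K + 0\right) = 2 K K = 2 K^{2}$)
$t{\left(-2 \right)} 16 \left(-21\right) = 2 \left(-2\right)^{2} \cdot 16 \left(-21\right) = 2 \cdot 4 \cdot 16 \left(-21\right) = 8 \cdot 16 \left(-21\right) = 128 \left(-21\right) = -2688$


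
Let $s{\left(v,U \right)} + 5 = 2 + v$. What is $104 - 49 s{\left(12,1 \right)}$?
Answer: $-337$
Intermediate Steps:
$s{\left(v,U \right)} = -3 + v$ ($s{\left(v,U \right)} = -5 + \left(2 + v\right) = -3 + v$)
$104 - 49 s{\left(12,1 \right)} = 104 - 49 \left(-3 + 12\right) = 104 - 441 = -337$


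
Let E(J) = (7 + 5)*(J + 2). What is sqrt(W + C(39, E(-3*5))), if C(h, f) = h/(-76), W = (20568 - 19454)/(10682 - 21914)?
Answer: I*sqrt(48416199)/8892 ≈ 0.78252*I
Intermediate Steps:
W = -557/5616 (W = 1114/(-11232) = 1114*(-1/11232) = -557/5616 ≈ -0.099181)
E(J) = 24 + 12*J (E(J) = 12*(2 + J) = 24 + 12*J)
C(h, f) = -h/76 (C(h, f) = h*(-1/76) = -h/76)
sqrt(W + C(39, E(-3*5))) = sqrt(-557/5616 - 1/76*39) = sqrt(-557/5616 - 39/76) = sqrt(-65339/106704) = I*sqrt(48416199)/8892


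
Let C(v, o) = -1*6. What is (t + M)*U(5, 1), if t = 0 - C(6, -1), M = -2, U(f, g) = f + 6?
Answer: 44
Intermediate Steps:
U(f, g) = 6 + f
C(v, o) = -6
t = 6 (t = 0 - 1*(-6) = 0 + 6 = 6)
(t + M)*U(5, 1) = (6 - 2)*(6 + 5) = 4*11 = 44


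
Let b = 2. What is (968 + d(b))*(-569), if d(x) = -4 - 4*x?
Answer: -543964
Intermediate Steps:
(968 + d(b))*(-569) = (968 + (-4 - 4*2))*(-569) = (968 + (-4 - 8))*(-569) = (968 - 12)*(-569) = 956*(-569) = -543964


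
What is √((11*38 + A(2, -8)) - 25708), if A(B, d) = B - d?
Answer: 8*I*√395 ≈ 159.0*I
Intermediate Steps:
√((11*38 + A(2, -8)) - 25708) = √((11*38 + (2 - 1*(-8))) - 25708) = √((418 + (2 + 8)) - 25708) = √((418 + 10) - 25708) = √(428 - 25708) = √(-25280) = 8*I*√395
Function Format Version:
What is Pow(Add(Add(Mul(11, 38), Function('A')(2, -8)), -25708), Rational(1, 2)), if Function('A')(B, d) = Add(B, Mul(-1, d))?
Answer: Mul(8, I, Pow(395, Rational(1, 2))) ≈ Mul(159.00, I)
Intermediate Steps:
Pow(Add(Add(Mul(11, 38), Function('A')(2, -8)), -25708), Rational(1, 2)) = Pow(Add(Add(Mul(11, 38), Add(2, Mul(-1, -8))), -25708), Rational(1, 2)) = Pow(Add(Add(418, Add(2, 8)), -25708), Rational(1, 2)) = Pow(Add(Add(418, 10), -25708), Rational(1, 2)) = Pow(Add(428, -25708), Rational(1, 2)) = Pow(-25280, Rational(1, 2)) = Mul(8, I, Pow(395, Rational(1, 2)))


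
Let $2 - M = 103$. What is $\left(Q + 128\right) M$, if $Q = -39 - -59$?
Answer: $-14948$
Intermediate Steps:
$Q = 20$ ($Q = -39 + 59 = 20$)
$M = -101$ ($M = 2 - 103 = -101$)
$\left(Q + 128\right) M = \left(20 + 128\right) \left(-101\right) = 148 \left(-101\right) = -14948$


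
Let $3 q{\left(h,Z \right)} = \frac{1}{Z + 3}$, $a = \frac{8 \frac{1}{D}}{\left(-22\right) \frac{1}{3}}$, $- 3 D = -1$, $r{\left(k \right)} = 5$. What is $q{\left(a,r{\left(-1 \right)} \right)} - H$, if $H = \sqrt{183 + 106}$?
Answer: $- \frac{407}{24} \approx -16.958$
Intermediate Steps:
$D = \frac{1}{3}$ ($D = \left(- \frac{1}{3}\right) \left(-1\right) = \frac{1}{3} \approx 0.33333$)
$a = - \frac{36}{11}$ ($a = \frac{8 \frac{1}{\frac{1}{3}}}{\left(-22\right) \frac{1}{3}} = \frac{8 \cdot 3}{\left(-22\right) \frac{1}{3}} = \frac{24}{- \frac{22}{3}} = 24 \left(- \frac{3}{22}\right) = - \frac{36}{11} \approx -3.2727$)
$q{\left(h,Z \right)} = \frac{1}{3 \left(3 + Z\right)}$ ($q{\left(h,Z \right)} = \frac{1}{3 \left(Z + 3\right)} = \frac{1}{3 \left(3 + Z\right)}$)
$H = 17$ ($H = \sqrt{289} = 17$)
$q{\left(a,r{\left(-1 \right)} \right)} - H = \frac{1}{3 \left(3 + 5\right)} - 17 = \frac{1}{3 \cdot 8} - 17 = \frac{1}{3} \cdot \frac{1}{8} - 17 = \frac{1}{24} - 17 = - \frac{407}{24}$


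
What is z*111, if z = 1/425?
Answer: 111/425 ≈ 0.26118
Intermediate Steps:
z = 1/425 ≈ 0.0023529
z*111 = (1/425)*111 = 111/425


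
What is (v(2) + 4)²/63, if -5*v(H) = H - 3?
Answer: 7/25 ≈ 0.28000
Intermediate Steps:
v(H) = ⅗ - H/5 (v(H) = -(H - 3)/5 = -(-3 + H)/5 = ⅗ - H/5)
(v(2) + 4)²/63 = ((⅗ - ⅕*2) + 4)²/63 = ((⅗ - ⅖) + 4)²/63 = (⅕ + 4)²/63 = (21/5)²/63 = (1/63)*(441/25) = 7/25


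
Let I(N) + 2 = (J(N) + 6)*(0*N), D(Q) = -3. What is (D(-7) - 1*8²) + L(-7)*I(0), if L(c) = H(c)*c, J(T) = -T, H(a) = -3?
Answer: -109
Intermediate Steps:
I(N) = -2 (I(N) = -2 + (-N + 6)*(0*N) = -2 + (6 - N)*0 = -2 + 0 = -2)
L(c) = -3*c
(D(-7) - 1*8²) + L(-7)*I(0) = (-3 - 1*8²) - 3*(-7)*(-2) = (-3 - 1*64) + 21*(-2) = (-3 - 64) - 42 = -67 - 42 = -109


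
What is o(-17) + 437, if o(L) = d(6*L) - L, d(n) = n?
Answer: 352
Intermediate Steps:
o(L) = 5*L (o(L) = 6*L - L = 5*L)
o(-17) + 437 = 5*(-17) + 437 = -85 + 437 = 352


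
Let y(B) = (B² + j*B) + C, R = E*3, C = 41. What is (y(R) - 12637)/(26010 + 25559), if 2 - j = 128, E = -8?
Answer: -8996/51569 ≈ -0.17445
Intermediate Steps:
j = -126 (j = 2 - 1*128 = 2 - 128 = -126)
R = -24 (R = -8*3 = -24)
y(B) = 41 + B² - 126*B (y(B) = (B² - 126*B) + 41 = 41 + B² - 126*B)
(y(R) - 12637)/(26010 + 25559) = ((41 + (-24)² - 126*(-24)) - 12637)/(26010 + 25559) = ((41 + 576 + 3024) - 12637)/51569 = (3641 - 12637)*(1/51569) = -8996*1/51569 = -8996/51569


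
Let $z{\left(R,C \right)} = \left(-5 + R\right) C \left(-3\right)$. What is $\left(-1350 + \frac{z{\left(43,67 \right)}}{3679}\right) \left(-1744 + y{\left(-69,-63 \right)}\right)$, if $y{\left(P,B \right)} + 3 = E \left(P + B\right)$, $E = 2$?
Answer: $\frac{10003293168}{3679} \approx 2.719 \cdot 10^{6}$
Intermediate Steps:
$z{\left(R,C \right)} = - 3 C \left(-5 + R\right)$ ($z{\left(R,C \right)} = C \left(-5 + R\right) \left(-3\right) = - 3 C \left(-5 + R\right)$)
$y{\left(P,B \right)} = -3 + 2 B + 2 P$ ($y{\left(P,B \right)} = -3 + 2 \left(P + B\right) = -3 + 2 \left(B + P\right) = -3 + \left(2 B + 2 P\right) = -3 + 2 B + 2 P$)
$\left(-1350 + \frac{z{\left(43,67 \right)}}{3679}\right) \left(-1744 + y{\left(-69,-63 \right)}\right) = \left(-1350 + \frac{3 \cdot 67 \left(5 - 43\right)}{3679}\right) \left(-1744 + \left(-3 + 2 \left(-63\right) + 2 \left(-69\right)\right)\right) = \left(-1350 + 3 \cdot 67 \left(5 - 43\right) \frac{1}{3679}\right) \left(-1744 - 267\right) = \left(-1350 + 3 \cdot 67 \left(-38\right) \frac{1}{3679}\right) \left(-1744 - 267\right) = \left(-1350 - \frac{7638}{3679}\right) \left(-2011\right) = \left(- \frac{4974288}{3679}\right) \left(-2011\right) = \frac{10003293168}{3679}$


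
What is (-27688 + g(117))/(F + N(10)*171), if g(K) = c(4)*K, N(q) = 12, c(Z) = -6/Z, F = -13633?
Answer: 55727/23162 ≈ 2.4060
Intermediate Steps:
g(K) = -3*K/2 (g(K) = (-6/4)*K = (-6*¼)*K = -3*K/2)
(-27688 + g(117))/(F + N(10)*171) = (-27688 - 3/2*117)/(-13633 + 12*171) = (-27688 - 351/2)/(-13633 + 2052) = -55727/2/(-11581) = -55727/2*(-1/11581) = 55727/23162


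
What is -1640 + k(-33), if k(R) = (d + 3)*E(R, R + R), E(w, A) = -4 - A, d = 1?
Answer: -1392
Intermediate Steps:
k(R) = -16 - 8*R (k(R) = (1 + 3)*(-4 - (R + R)) = 4*(-4 - 2*R) = -16 - 8*R)
-1640 + k(-33) = -1640 + (-16 - 8*(-33)) = -1640 + (-16 + 264) = -1640 + 248 = -1392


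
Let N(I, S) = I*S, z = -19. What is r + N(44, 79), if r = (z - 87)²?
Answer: 14712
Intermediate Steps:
r = 11236 (r = (-19 - 87)² = (-106)² = 11236)
r + N(44, 79) = 11236 + 44*79 = 11236 + 3476 = 14712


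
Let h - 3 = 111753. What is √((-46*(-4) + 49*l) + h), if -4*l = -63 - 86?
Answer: √455061/2 ≈ 337.29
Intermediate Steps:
h = 111756 (h = 3 + 111753 = 111756)
l = 149/4 (l = -(-63 - 86)/4 = -¼*(-149) = 149/4 ≈ 37.250)
√((-46*(-4) + 49*l) + h) = √((-46*(-4) + 49*(149/4)) + 111756) = √((184 + 7301/4) + 111756) = √(8037/4 + 111756) = √(455061/4) = √455061/2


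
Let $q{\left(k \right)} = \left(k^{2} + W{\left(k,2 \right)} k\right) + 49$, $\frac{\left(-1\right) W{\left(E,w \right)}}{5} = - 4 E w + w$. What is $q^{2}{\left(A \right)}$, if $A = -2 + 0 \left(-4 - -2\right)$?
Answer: $54289$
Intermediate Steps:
$W{\left(E,w \right)} = - 5 w + 20 E w$ ($W{\left(E,w \right)} = - 5 \left(- 4 E w + w\right) = - 5 \left(w - 4 E w\right) = - 5 w + 20 E w$)
$A = -2$ ($A = -2 + 0 \left(-4 + 2\right) = -2 + 0 \left(-2\right) = -2 + 0 = -2$)
$q{\left(k \right)} = 49 + k^{2} + k \left(-10 + 40 k\right)$ ($q{\left(k \right)} = \left(k^{2} + 5 \cdot 2 \left(-1 + 4 k\right) k\right) + 49 = \left(k^{2} + \left(-10 + 40 k\right) k\right) + 49 = \left(k^{2} + k \left(-10 + 40 k\right)\right) + 49 = 49 + k^{2} + k \left(-10 + 40 k\right)$)
$q^{2}{\left(A \right)} = \left(49 - -20 + 41 \left(-2\right)^{2}\right)^{2} = \left(49 + 20 + 41 \cdot 4\right)^{2} = \left(49 + 20 + 164\right)^{2} = 233^{2} = 54289$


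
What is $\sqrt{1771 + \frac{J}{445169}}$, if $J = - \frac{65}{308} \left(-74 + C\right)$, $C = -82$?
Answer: $\frac{\sqrt{2080893519223850254}}{34278013} \approx 42.083$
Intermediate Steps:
$J = \frac{2535}{77}$ ($J = - \frac{65}{308} \left(-74 - 82\right) = \left(-65\right) \frac{1}{308} \left(-156\right) = \left(- \frac{65}{308}\right) \left(-156\right) = \frac{2535}{77} \approx 32.922$)
$\sqrt{1771 + \frac{J}{445169}} = \sqrt{1771 + \frac{2535}{77 \cdot 445169}} = \sqrt{1771 + \frac{2535}{77} \cdot \frac{1}{445169}} = \sqrt{1771 + \frac{2535}{34278013}} = \sqrt{\frac{60706363558}{34278013}} = \frac{\sqrt{2080893519223850254}}{34278013}$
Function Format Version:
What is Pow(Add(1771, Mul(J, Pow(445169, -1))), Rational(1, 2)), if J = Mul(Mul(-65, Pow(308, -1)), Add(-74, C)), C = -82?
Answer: Mul(Rational(1, 34278013), Pow(2080893519223850254, Rational(1, 2))) ≈ 42.083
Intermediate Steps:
J = Rational(2535, 77) (J = Mul(Mul(-65, Pow(308, -1)), Add(-74, -82)) = Mul(Mul(-65, Rational(1, 308)), -156) = Mul(Rational(-65, 308), -156) = Rational(2535, 77) ≈ 32.922)
Pow(Add(1771, Mul(J, Pow(445169, -1))), Rational(1, 2)) = Pow(Add(1771, Mul(Rational(2535, 77), Pow(445169, -1))), Rational(1, 2)) = Pow(Add(1771, Mul(Rational(2535, 77), Rational(1, 445169))), Rational(1, 2)) = Pow(Add(1771, Rational(2535, 34278013)), Rational(1, 2)) = Pow(Rational(60706363558, 34278013), Rational(1, 2)) = Mul(Rational(1, 34278013), Pow(2080893519223850254, Rational(1, 2)))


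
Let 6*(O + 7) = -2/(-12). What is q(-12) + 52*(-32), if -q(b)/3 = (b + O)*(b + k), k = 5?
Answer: -24749/12 ≈ -2062.4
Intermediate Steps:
O = -251/36 (O = -7 + (-2/(-12))/6 = -7 + (-2*(-1/12))/6 = -7 + (⅙)*(⅙) = -7 + 1/36 = -251/36 ≈ -6.9722)
q(b) = -3*(5 + b)*(-251/36 + b) (q(b) = -3*(b - 251/36)*(b + 5) = -3*(-251/36 + b)*(5 + b) = -3*(5 + b)*(-251/36 + b))
q(-12) + 52*(-32) = (1255/12 - 3*(-12)² + (71/12)*(-12)) + 52*(-32) = (1255/12 - 3*144 - 71) - 1664 = (1255/12 - 432 - 71) - 1664 = -4781/12 - 1664 = -24749/12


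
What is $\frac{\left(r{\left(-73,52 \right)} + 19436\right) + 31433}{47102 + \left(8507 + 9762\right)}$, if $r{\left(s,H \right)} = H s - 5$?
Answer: $\frac{47068}{65371} \approx 0.72001$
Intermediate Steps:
$r{\left(s,H \right)} = -5 + H s$
$\frac{\left(r{\left(-73,52 \right)} + 19436\right) + 31433}{47102 + \left(8507 + 9762\right)} = \frac{\left(\left(-5 + 52 \left(-73\right)\right) + 19436\right) + 31433}{47102 + \left(8507 + 9762\right)} = \frac{\left(\left(-5 - 3796\right) + 19436\right) + 31433}{47102 + 18269} = \frac{\left(-3801 + 19436\right) + 31433}{65371} = \left(15635 + 31433\right) \frac{1}{65371} = 47068 \cdot \frac{1}{65371} = \frac{47068}{65371}$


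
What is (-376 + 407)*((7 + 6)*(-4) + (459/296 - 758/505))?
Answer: -240731523/149480 ≈ -1610.5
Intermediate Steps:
(-376 + 407)*((7 + 6)*(-4) + (459/296 - 758/505)) = 31*(13*(-4) + (459*(1/296) - 758*1/505)) = 31*(-52 + (459/296 - 758/505)) = 31*(-52 + 7427/149480) = 31*(-7765533/149480) = -240731523/149480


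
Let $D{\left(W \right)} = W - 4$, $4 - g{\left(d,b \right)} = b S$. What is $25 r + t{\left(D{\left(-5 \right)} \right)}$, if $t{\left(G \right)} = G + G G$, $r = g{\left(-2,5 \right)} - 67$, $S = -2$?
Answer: $-1253$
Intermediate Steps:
$g{\left(d,b \right)} = 4 + 2 b$ ($g{\left(d,b \right)} = 4 - b \left(-2\right) = 4 - - 2 b = 4 + 2 b$)
$r = -53$ ($r = \left(4 + 2 \cdot 5\right) - 67 = \left(4 + 10\right) - 67 = 14 - 67 = -53$)
$D{\left(W \right)} = -4 + W$
$t{\left(G \right)} = G + G^{2}$
$25 r + t{\left(D{\left(-5 \right)} \right)} = 25 \left(-53\right) + \left(-4 - 5\right) \left(1 - 9\right) = -1325 - 9 \left(1 - 9\right) = -1325 - -72 = -1325 + 72 = -1253$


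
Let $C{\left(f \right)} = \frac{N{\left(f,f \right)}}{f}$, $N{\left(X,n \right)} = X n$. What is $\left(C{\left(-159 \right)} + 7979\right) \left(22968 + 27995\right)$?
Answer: $398530660$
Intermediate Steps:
$C{\left(f \right)} = f$ ($C{\left(f \right)} = \frac{f f}{f} = \frac{f^{2}}{f} = f$)
$\left(C{\left(-159 \right)} + 7979\right) \left(22968 + 27995\right) = \left(-159 + 7979\right) \left(22968 + 27995\right) = 7820 \cdot 50963 = 398530660$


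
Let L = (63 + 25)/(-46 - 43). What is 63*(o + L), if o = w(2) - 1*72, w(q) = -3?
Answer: -426069/89 ≈ -4787.3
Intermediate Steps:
L = -88/89 (L = 88/(-89) = 88*(-1/89) = -88/89 ≈ -0.98876)
o = -75 (o = -3 - 1*72 = -3 - 72 = -75)
63*(o + L) = 63*(-75 - 88/89) = 63*(-6763/89) = -426069/89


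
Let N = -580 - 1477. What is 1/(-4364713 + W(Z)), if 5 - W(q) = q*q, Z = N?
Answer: -1/8595957 ≈ -1.1633e-7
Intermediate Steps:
N = -2057
Z = -2057
W(q) = 5 - q**2 (W(q) = 5 - q*q = 5 - q**2)
1/(-4364713 + W(Z)) = 1/(-4364713 + (5 - 1*(-2057)**2)) = 1/(-4364713 + (5 - 1*4231249)) = 1/(-4364713 + (5 - 4231249)) = 1/(-4364713 - 4231244) = 1/(-8595957) = -1/8595957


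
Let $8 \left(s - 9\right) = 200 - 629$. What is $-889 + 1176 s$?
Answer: $-53368$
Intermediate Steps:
$s = - \frac{357}{8}$ ($s = 9 + \frac{200 - 629}{8} = 9 + \frac{1}{8} \left(-429\right) = 9 - \frac{429}{8} = - \frac{357}{8} \approx -44.625$)
$-889 + 1176 s = -889 + 1176 \left(- \frac{357}{8}\right) = -889 - 52479 = -53368$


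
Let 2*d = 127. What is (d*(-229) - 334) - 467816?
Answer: -965383/2 ≈ -4.8269e+5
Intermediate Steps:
d = 127/2 (d = (1/2)*127 = 127/2 ≈ 63.500)
(d*(-229) - 334) - 467816 = ((127/2)*(-229) - 334) - 467816 = (-29083/2 - 334) - 467816 = -29751/2 - 467816 = -965383/2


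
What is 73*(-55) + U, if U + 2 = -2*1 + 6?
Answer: -4013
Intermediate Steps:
U = 2 (U = -2 + (-2*1 + 6) = -2 + (-2 + 6) = -2 + 4 = 2)
73*(-55) + U = 73*(-55) + 2 = -4015 + 2 = -4013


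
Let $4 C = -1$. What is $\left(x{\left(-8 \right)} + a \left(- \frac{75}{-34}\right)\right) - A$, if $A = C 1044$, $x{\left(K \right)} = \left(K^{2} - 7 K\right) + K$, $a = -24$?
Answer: $\frac{5441}{17} \approx 320.06$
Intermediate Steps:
$C = - \frac{1}{4}$ ($C = \frac{1}{4} \left(-1\right) = - \frac{1}{4} \approx -0.25$)
$x{\left(K \right)} = K^{2} - 6 K$
$A = -261$ ($A = \left(- \frac{1}{4}\right) 1044 = -261$)
$\left(x{\left(-8 \right)} + a \left(- \frac{75}{-34}\right)\right) - A = \left(- 8 \left(-6 - 8\right) - 24 \left(- \frac{75}{-34}\right)\right) - -261 = \left(\left(-8\right) \left(-14\right) - 24 \left(\left(-75\right) \left(- \frac{1}{34}\right)\right)\right) + 261 = \left(112 - \frac{900}{17}\right) + 261 = \frac{1004}{17} + 261 = \frac{5441}{17}$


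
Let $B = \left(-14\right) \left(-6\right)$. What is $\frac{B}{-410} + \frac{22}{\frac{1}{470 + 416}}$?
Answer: $\frac{3995818}{205} \approx 19492.0$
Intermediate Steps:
$B = 84$
$\frac{B}{-410} + \frac{22}{\frac{1}{470 + 416}} = \frac{84}{-410} + \frac{22}{\frac{1}{470 + 416}} = 84 \left(- \frac{1}{410}\right) + \frac{22}{\frac{1}{886}} = - \frac{42}{205} + 22 \frac{1}{\frac{1}{886}} = - \frac{42}{205} + 22 \cdot 886 = - \frac{42}{205} + 19492 = \frac{3995818}{205}$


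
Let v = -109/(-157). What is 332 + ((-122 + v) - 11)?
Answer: 31352/157 ≈ 199.69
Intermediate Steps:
v = 109/157 (v = -109*(-1/157) = 109/157 ≈ 0.69427)
332 + ((-122 + v) - 11) = 332 + ((-122 + 109/157) - 11) = 332 + (-19045/157 - 11) = 332 - 20772/157 = 31352/157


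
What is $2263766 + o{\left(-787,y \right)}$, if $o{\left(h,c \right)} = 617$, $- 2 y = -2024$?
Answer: $2264383$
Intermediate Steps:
$y = 1012$ ($y = \left(- \frac{1}{2}\right) \left(-2024\right) = 1012$)
$2263766 + o{\left(-787,y \right)} = 2263766 + 617 = 2264383$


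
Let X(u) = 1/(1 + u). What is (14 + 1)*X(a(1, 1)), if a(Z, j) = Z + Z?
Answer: 5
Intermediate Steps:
a(Z, j) = 2*Z
(14 + 1)*X(a(1, 1)) = (14 + 1)/(1 + 2*1) = 15/(1 + 2) = 15/3 = 15*(1/3) = 5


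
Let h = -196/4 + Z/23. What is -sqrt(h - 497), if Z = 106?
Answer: -2*I*sqrt(71599)/23 ≈ -23.268*I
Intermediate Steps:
h = -1021/23 (h = -196/4 + 106/23 = -196*1/4 + 106*(1/23) = -49 + 106/23 = -1021/23 ≈ -44.391)
-sqrt(h - 497) = -sqrt(-1021/23 - 497) = -sqrt(-12452/23) = -2*I*sqrt(71599)/23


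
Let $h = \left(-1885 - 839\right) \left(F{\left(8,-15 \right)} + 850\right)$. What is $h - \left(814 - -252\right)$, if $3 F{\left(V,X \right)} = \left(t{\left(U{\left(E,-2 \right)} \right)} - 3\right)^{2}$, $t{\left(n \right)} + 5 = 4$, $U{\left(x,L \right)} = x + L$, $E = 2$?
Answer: $-2330994$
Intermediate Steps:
$U{\left(x,L \right)} = L + x$
$t{\left(n \right)} = -1$ ($t{\left(n \right)} = -5 + 4 = -1$)
$F{\left(V,X \right)} = \frac{16}{3}$ ($F{\left(V,X \right)} = \frac{\left(-1 - 3\right)^{2}}{3} = \frac{\left(-4\right)^{2}}{3} = \frac{1}{3} \cdot 16 = \frac{16}{3}$)
$h = -2329928$ ($h = \left(-1885 - 839\right) \left(\frac{16}{3} + 850\right) = \left(-2724\right) \frac{2566}{3} = -2329928$)
$h - \left(814 - -252\right) = -2329928 - \left(814 - -252\right) = -2329928 - \left(814 + 252\right) = -2329928 - 1066 = -2330994$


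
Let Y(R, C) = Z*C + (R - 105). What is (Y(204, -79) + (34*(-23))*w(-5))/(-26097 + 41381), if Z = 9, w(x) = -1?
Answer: 85/7642 ≈ 0.011123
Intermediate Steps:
Y(R, C) = -105 + R + 9*C (Y(R, C) = 9*C + (R - 105) = 9*C + (-105 + R) = -105 + R + 9*C)
(Y(204, -79) + (34*(-23))*w(-5))/(-26097 + 41381) = ((-105 + 204 + 9*(-79)) + (34*(-23))*(-1))/(-26097 + 41381) = ((-105 + 204 - 711) - 782*(-1))/15284 = (-612 + 782)*(1/15284) = 170*(1/15284) = 85/7642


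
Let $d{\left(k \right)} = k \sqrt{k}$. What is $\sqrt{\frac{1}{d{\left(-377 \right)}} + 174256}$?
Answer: $\frac{\sqrt{24766831024 + i \sqrt{377}}}{377} \approx 417.44 + 1.6363 \cdot 10^{-7} i$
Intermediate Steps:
$d{\left(k \right)} = k^{\frac{3}{2}}$
$\sqrt{\frac{1}{d{\left(-377 \right)}} + 174256} = \sqrt{\frac{1}{\left(-377\right)^{\frac{3}{2}}} + 174256} = \sqrt{\frac{1}{\left(-377\right) i \sqrt{377}} + 174256} = \sqrt{\frac{i \sqrt{377}}{142129} + 174256} = \sqrt{174256 + \frac{i \sqrt{377}}{142129}}$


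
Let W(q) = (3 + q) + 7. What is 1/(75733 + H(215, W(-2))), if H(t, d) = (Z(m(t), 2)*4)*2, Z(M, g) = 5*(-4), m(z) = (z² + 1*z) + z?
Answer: 1/75573 ≈ 1.3232e-5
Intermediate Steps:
m(z) = z² + 2*z (m(z) = (z² + z) + z = (z + z²) + z = z² + 2*z)
Z(M, g) = -20
W(q) = 10 + q
H(t, d) = -160 (H(t, d) = -20*4*2 = -80*2 = -160)
1/(75733 + H(215, W(-2))) = 1/(75733 - 160) = 1/75573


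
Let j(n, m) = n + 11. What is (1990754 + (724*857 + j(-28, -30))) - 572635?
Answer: 2038570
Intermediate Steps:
j(n, m) = 11 + n
(1990754 + (724*857 + j(-28, -30))) - 572635 = (1990754 + (724*857 + (11 - 28))) - 572635 = (1990754 + (620468 - 17)) - 572635 = (1990754 + 620451) - 572635 = 2611205 - 572635 = 2038570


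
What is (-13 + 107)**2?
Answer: 8836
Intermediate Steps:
(-13 + 107)**2 = 94**2 = 8836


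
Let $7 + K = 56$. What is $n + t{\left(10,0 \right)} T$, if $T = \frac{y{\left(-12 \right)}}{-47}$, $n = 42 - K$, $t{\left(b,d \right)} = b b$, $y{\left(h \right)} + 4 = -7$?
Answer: $\frac{771}{47} \approx 16.404$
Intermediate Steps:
$K = 49$ ($K = -7 + 56 = 49$)
$y{\left(h \right)} = -11$ ($y{\left(h \right)} = -4 - 7 = -11$)
$t{\left(b,d \right)} = b^{2}$
$n = -7$ ($n = 42 - 49 = -7$)
$T = \frac{11}{47}$ ($T = - \frac{11}{-47} = \left(-11\right) \left(- \frac{1}{47}\right) = \frac{11}{47} \approx 0.23404$)
$n + t{\left(10,0 \right)} T = -7 + 10^{2} \cdot \frac{11}{47} = -7 + 100 \cdot \frac{11}{47} = -7 + \frac{1100}{47} = \frac{771}{47}$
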